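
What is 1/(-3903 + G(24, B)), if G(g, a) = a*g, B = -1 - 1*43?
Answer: -1/4959 ≈ -0.00020165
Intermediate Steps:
B = -44 (B = -1 - 43 = -44)
1/(-3903 + G(24, B)) = 1/(-3903 - 44*24) = 1/(-3903 - 1056) = 1/(-4959) = -1/4959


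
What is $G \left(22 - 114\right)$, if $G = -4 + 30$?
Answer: $-2392$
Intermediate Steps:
$G = 26$
$G \left(22 - 114\right) = 26 \left(22 - 114\right) = 26 \left(-92\right) = -2392$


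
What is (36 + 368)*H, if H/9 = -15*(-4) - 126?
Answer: -239976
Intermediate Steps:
H = -594 (H = 9*(-15*(-4) - 126) = 9*(60 - 126) = 9*(-66) = -594)
(36 + 368)*H = (36 + 368)*(-594) = 404*(-594) = -239976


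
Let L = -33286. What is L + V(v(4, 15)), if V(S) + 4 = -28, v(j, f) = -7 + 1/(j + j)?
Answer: -33318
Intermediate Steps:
v(j, f) = -7 + 1/(2*j)
V(S) = -32 (V(S) = -4 - 28 = -32)
L + V(v(4, 15)) = -33286 - 32 = -33318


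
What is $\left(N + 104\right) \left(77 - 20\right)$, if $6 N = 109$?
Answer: $\frac{13927}{2} \approx 6963.5$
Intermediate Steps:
$N = \frac{109}{6}$ ($N = \frac{1}{6} \cdot 109 = \frac{109}{6} \approx 18.167$)
$\left(N + 104\right) \left(77 - 20\right) = \left(\frac{109}{6} + 104\right) \left(77 - 20\right) = \frac{733 \left(77 - 20\right)}{6} = \frac{733}{6} \cdot 57 = \frac{13927}{2}$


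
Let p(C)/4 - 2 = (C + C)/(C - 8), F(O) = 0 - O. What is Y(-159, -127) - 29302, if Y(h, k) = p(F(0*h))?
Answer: -29294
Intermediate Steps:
F(O) = -O
p(C) = 8 + 8*C/(-8 + C) (p(C) = 8 + 4*((C + C)/(C - 8)) = 8 + 4*((2*C)/(-8 + C)) = 8 + 4*(2*C/(-8 + C)) = 8 + 8*C/(-8 + C))
Y(h, k) = 8 (Y(h, k) = 16*(-4 - 0*h)/(-8 - 0*h) = 16*(-4 - 1*0)/(-8 - 1*0) = 16*(-4 + 0)/(-8 + 0) = 16*(-4)/(-8) = 16*(-⅛)*(-4) = 8)
Y(-159, -127) - 29302 = 8 - 29302 = -29294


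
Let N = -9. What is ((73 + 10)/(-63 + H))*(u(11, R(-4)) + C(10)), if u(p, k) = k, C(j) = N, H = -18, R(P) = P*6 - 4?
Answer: 3071/81 ≈ 37.914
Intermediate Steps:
R(P) = -4 + 6*P (R(P) = 6*P - 4 = -4 + 6*P)
C(j) = -9
((73 + 10)/(-63 + H))*(u(11, R(-4)) + C(10)) = ((73 + 10)/(-63 - 18))*((-4 + 6*(-4)) - 9) = (83/(-81))*((-4 - 24) - 9) = (83*(-1/81))*(-28 - 9) = -83/81*(-37) = 3071/81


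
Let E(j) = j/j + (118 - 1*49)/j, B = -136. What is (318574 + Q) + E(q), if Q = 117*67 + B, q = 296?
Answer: 96578357/296 ≈ 3.2628e+5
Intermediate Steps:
Q = 7703 (Q = 117*67 - 136 = 7839 - 136 = 7703)
E(j) = 1 + 69/j (E(j) = 1 + (118 - 49)/j = 1 + 69/j)
(318574 + Q) + E(q) = (318574 + 7703) + (69 + 296)/296 = 326277 + (1/296)*365 = 326277 + 365/296 = 96578357/296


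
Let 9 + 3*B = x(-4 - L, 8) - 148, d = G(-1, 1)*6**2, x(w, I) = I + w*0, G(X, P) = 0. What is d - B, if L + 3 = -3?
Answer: 149/3 ≈ 49.667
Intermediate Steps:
L = -6 (L = -3 - 3 = -6)
x(w, I) = I (x(w, I) = I + 0 = I)
d = 0 (d = 0*6**2 = 0*36 = 0)
B = -149/3 (B = -3 + (8 - 148)/3 = -3 + (1/3)*(-140) = -3 - 140/3 = -149/3 ≈ -49.667)
d - B = 0 - 1*(-149/3) = 0 + 149/3 = 149/3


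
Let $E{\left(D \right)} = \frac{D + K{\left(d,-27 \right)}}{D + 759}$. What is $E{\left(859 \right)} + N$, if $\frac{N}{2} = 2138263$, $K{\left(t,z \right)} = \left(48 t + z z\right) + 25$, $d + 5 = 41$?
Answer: $\frac{6919422409}{1618} \approx 4.2765 \cdot 10^{6}$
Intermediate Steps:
$d = 36$ ($d = -5 + 41 = 36$)
$K{\left(t,z \right)} = 25 + z^{2} + 48 t$ ($K{\left(t,z \right)} = \left(48 t + z^{2}\right) + 25 = \left(z^{2} + 48 t\right) + 25 = 25 + z^{2} + 48 t$)
$N = 4276526$ ($N = 2 \cdot 2138263 = 4276526$)
$E{\left(D \right)} = \frac{2482 + D}{759 + D}$ ($E{\left(D \right)} = \frac{D + \left(25 + \left(-27\right)^{2} + 48 \cdot 36\right)}{D + 759} = \frac{D + \left(25 + 729 + 1728\right)}{759 + D} = \frac{D + 2482}{759 + D} = \frac{2482 + D}{759 + D}$)
$E{\left(859 \right)} + N = \frac{2482 + 859}{759 + 859} + 4276526 = \frac{1}{1618} \cdot 3341 + 4276526 = \frac{3341}{1618} + 4276526 = \frac{6919422409}{1618}$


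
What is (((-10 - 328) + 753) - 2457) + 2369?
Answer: 327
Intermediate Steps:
(((-10 - 328) + 753) - 2457) + 2369 = ((-338 + 753) - 2457) + 2369 = (415 - 2457) + 2369 = -2042 + 2369 = 327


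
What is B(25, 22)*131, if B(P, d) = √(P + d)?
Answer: 131*√47 ≈ 898.09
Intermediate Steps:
B(25, 22)*131 = √(25 + 22)*131 = √47*131 = 131*√47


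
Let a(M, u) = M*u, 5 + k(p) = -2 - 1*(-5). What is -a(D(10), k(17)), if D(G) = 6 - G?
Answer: -8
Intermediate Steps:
k(p) = -2 (k(p) = -5 + (-2 - 1*(-5)) = -5 + (-2 + 5) = -5 + 3 = -2)
-a(D(10), k(17)) = -(6 - 1*10)*(-2) = -(6 - 10)*(-2) = -(-4)*(-2) = -1*8 = -8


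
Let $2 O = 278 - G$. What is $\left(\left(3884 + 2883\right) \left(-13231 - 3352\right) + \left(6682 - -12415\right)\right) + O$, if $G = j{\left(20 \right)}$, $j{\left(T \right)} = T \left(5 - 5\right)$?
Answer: $-112197925$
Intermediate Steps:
$j{\left(T \right)} = 0$ ($j{\left(T \right)} = T 0 = 0$)
$G = 0$
$O = 139$ ($O = \frac{278 - 0}{2} = \frac{278 + 0}{2} = \frac{1}{2} \cdot 278 = 139$)
$\left(\left(3884 + 2883\right) \left(-13231 - 3352\right) + \left(6682 - -12415\right)\right) + O = \left(\left(3884 + 2883\right) \left(-13231 - 3352\right) + \left(6682 - -12415\right)\right) + 139 = \left(6767 \left(-16583\right) + \left(6682 + 12415\right)\right) + 139 = \left(-112217161 + 19097\right) + 139 = -112198064 + 139 = -112197925$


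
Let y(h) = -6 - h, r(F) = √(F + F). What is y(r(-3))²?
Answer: (6 + I*√6)² ≈ 30.0 + 29.394*I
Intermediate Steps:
r(F) = √2*√F (r(F) = √(2*F) = √2*√F)
y(r(-3))² = (-6 - √2*√(-3))² = (-6 - √2*I*√3)² = (-6 - I*√6)²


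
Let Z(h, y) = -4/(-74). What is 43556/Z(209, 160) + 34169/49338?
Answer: 39755903837/49338 ≈ 8.0579e+5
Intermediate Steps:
Z(h, y) = 2/37 (Z(h, y) = -4*(-1/74) = 2/37)
43556/Z(209, 160) + 34169/49338 = 43556/(2/37) + 34169/49338 = 43556*(37/2) + 34169*(1/49338) = 805786 + 34169/49338 = 39755903837/49338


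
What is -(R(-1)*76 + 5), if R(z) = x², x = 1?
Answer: -81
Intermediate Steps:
R(z) = 1 (R(z) = 1² = 1)
-(R(-1)*76 + 5) = -(1*76 + 5) = -(76 + 5) = -1*81 = -81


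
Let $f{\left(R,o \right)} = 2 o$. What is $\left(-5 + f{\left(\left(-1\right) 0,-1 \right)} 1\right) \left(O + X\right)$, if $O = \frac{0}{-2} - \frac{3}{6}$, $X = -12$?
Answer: $\frac{175}{2} \approx 87.5$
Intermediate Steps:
$O = - \frac{1}{2}$ ($O = 0 \left(- \frac{1}{2}\right) - \frac{1}{2} = 0 - \frac{1}{2} = - \frac{1}{2} \approx -0.5$)
$\left(-5 + f{\left(\left(-1\right) 0,-1 \right)} 1\right) \left(O + X\right) = \left(-5 + 2 \left(-1\right) 1\right) \left(- \frac{1}{2} - 12\right) = \left(-5 - 2\right) \left(- \frac{25}{2}\right) = \left(-7\right) \left(- \frac{25}{2}\right) = \frac{175}{2}$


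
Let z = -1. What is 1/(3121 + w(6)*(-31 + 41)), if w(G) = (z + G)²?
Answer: 1/3371 ≈ 0.00029665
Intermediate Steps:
w(G) = (-1 + G)²
1/(3121 + w(6)*(-31 + 41)) = 1/(3121 + (-1 + 6)²*(-31 + 41)) = 1/(3121 + 5²*10) = 1/(3121 + 25*10) = 1/(3121 + 250) = 1/3371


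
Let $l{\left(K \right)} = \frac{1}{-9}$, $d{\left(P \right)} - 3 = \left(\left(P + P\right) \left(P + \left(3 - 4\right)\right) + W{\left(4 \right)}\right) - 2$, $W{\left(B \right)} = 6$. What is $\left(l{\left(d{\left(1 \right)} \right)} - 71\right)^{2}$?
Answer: $\frac{409600}{81} \approx 5056.8$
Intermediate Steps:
$d{\left(P \right)} = 7 + 2 P \left(-1 + P\right)$ ($d{\left(P \right)} = 3 + \left(\left(\left(P + P\right) \left(P + \left(3 - 4\right)\right) + 6\right) - 2\right) = 3 + \left(\left(2 P \left(P - 1\right) + 6\right) - 2\right) = 3 + \left(\left(2 P \left(-1 + P\right) + 6\right) - 2\right) = 3 + \left(\left(6 + 2 P \left(-1 + P\right)\right) - 2\right) = 3 + \left(4 + 2 P \left(-1 + P\right)\right) = 7 + 2 P \left(-1 + P\right)$)
$l{\left(K \right)} = - \frac{1}{9}$
$\left(l{\left(d{\left(1 \right)} \right)} - 71\right)^{2} = \left(- \frac{1}{9} - 71\right)^{2} = \left(- \frac{640}{9}\right)^{2} = \frac{409600}{81}$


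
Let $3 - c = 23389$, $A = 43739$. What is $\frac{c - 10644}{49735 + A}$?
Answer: $- \frac{17015}{46737} \approx -0.36406$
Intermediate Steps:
$c = -23386$ ($c = 3 - 23389 = -23386$)
$\frac{c - 10644}{49735 + A} = \frac{-23386 - 10644}{49735 + 43739} = - \frac{34030}{93474} = \left(-34030\right) \frac{1}{93474} = - \frac{17015}{46737}$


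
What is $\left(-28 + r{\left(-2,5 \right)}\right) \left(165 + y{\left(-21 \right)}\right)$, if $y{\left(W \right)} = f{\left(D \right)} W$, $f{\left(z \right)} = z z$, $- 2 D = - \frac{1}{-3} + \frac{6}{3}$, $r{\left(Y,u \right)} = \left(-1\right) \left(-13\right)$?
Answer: $- \frac{8185}{4} \approx -2046.3$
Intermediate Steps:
$r{\left(Y,u \right)} = 13$
$D = - \frac{7}{6}$ ($D = - \frac{- \frac{1}{-3} + \frac{6}{3}}{2} = - \frac{\left(-1\right) \left(- \frac{1}{3}\right) + 6 \cdot \frac{1}{3}}{2} = - \frac{\frac{1}{3} + 2}{2} = \left(- \frac{1}{2}\right) \frac{7}{3} = - \frac{7}{6} \approx -1.1667$)
$f{\left(z \right)} = z^{2}$
$y{\left(W \right)} = \frac{49 W}{36}$ ($y{\left(W \right)} = \left(- \frac{7}{6}\right)^{2} W = \frac{49 W}{36}$)
$\left(-28 + r{\left(-2,5 \right)}\right) \left(165 + y{\left(-21 \right)}\right) = \left(-28 + 13\right) \left(165 + \frac{49}{36} \left(-21\right)\right) = - 15 \left(165 - \frac{343}{12}\right) = \left(-15\right) \frac{1637}{12} = - \frac{8185}{4}$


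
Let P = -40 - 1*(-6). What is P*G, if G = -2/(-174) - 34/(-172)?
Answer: -26605/3741 ≈ -7.1117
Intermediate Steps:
P = -34 (P = -40 + 6 = -34)
G = 1565/7482 (G = -2*(-1/174) - 34*(-1/172) = 1/87 + 17/86 = 1565/7482 ≈ 0.20917)
P*G = -34*1565/7482 = -26605/3741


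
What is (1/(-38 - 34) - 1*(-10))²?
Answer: 516961/5184 ≈ 99.722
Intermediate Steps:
(1/(-38 - 34) - 1*(-10))² = (1/(-72) + 10)² = (-1/72 + 10)² = (719/72)² = 516961/5184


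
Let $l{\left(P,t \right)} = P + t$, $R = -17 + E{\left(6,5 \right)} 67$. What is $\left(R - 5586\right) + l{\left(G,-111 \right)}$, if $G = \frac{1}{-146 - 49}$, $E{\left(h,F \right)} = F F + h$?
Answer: $- \frac{709216}{195} \approx -3637.0$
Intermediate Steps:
$E{\left(h,F \right)} = h + F^{2}$ ($E{\left(h,F \right)} = F^{2} + h = h + F^{2}$)
$R = 2060$ ($R = -17 + \left(6 + 5^{2}\right) 67 = -17 + \left(6 + 25\right) 67 = -17 + 31 \cdot 67 = -17 + 2077 = 2060$)
$G = - \frac{1}{195}$ ($G = \frac{1}{-195} = - \frac{1}{195} \approx -0.0051282$)
$\left(R - 5586\right) + l{\left(G,-111 \right)} = \left(2060 - 5586\right) - \frac{21646}{195} = -3526 - \frac{21646}{195} = - \frac{709216}{195}$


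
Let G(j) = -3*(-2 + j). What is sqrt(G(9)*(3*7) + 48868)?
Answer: sqrt(48427) ≈ 220.06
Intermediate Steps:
G(j) = 6 - 3*j
sqrt(G(9)*(3*7) + 48868) = sqrt((6 - 3*9)*(3*7) + 48868) = sqrt((6 - 27)*21 + 48868) = sqrt(-21*21 + 48868) = sqrt(-441 + 48868) = sqrt(48427)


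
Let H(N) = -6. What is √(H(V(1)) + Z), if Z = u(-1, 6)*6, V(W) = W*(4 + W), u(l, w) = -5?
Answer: 6*I ≈ 6.0*I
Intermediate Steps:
Z = -30 (Z = -5*6 = -30)
√(H(V(1)) + Z) = √(-6 - 30) = √(-36) = 6*I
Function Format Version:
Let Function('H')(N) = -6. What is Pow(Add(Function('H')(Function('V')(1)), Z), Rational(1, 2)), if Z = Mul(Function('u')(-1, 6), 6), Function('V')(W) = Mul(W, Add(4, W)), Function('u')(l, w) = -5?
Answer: Mul(6, I) ≈ Mul(6.0000, I)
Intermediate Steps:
Z = -30 (Z = Mul(-5, 6) = -30)
Pow(Add(Function('H')(Function('V')(1)), Z), Rational(1, 2)) = Pow(Add(-6, -30), Rational(1, 2)) = Pow(-36, Rational(1, 2)) = Mul(6, I)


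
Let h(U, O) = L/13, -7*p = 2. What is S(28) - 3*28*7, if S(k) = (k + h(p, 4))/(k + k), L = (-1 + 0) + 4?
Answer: -427697/728 ≈ -587.50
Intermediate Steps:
p = -2/7 (p = -⅐*2 = -2/7 ≈ -0.28571)
L = 3 (L = -1 + 4 = 3)
h(U, O) = 3/13
S(k) = (3/13 + k)/(2*k) (S(k) = (k + 3/13)/(k + k) = (3/13 + k)/((2*k)) = (3/13 + k)*(1/(2*k)) = (3/13 + k)/(2*k))
S(28) - 3*28*7 = (1/26)*(3 + 13*28)/28 - 3*28*7 = (1/26)*(1/28)*(3 + 364) - 84*7 = (1/26)*(1/28)*367 - 1*588 = 367/728 - 588 = -427697/728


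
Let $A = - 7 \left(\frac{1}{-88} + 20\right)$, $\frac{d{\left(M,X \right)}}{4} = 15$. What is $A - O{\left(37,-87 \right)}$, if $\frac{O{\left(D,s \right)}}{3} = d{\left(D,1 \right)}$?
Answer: $- \frac{28153}{88} \approx -319.92$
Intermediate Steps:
$d{\left(M,X \right)} = 60$ ($d{\left(M,X \right)} = 4 \cdot 15 = 60$)
$O{\left(D,s \right)} = 180$ ($O{\left(D,s \right)} = 3 \cdot 60 = 180$)
$A = - \frac{12313}{88}$ ($A = - 7 \left(- \frac{1}{88} + 20\right) = \left(-7\right) \frac{1759}{88} = - \frac{12313}{88} \approx -139.92$)
$A - O{\left(37,-87 \right)} = - \frac{12313}{88} - 180 = - \frac{28153}{88}$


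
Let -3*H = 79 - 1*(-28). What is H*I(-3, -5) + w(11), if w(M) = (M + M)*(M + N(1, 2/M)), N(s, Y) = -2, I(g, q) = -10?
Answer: 1664/3 ≈ 554.67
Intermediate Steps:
w(M) = 2*M*(-2 + M) (w(M) = (M + M)*(M - 2) = (2*M)*(-2 + M) = 2*M*(-2 + M))
H = -107/3 (H = -(79 - 1*(-28))/3 = -(79 + 28)/3 = -⅓*107 = -107/3 ≈ -35.667)
H*I(-3, -5) + w(11) = -107/3*(-10) + 2*11*(-2 + 11) = 1070/3 + 2*11*9 = 1070/3 + 198 = 1664/3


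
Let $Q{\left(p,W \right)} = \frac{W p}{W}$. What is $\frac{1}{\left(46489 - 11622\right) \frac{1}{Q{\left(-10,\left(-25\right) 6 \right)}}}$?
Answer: $- \frac{10}{34867} \approx -0.0002868$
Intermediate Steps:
$Q{\left(p,W \right)} = p$
$\frac{1}{\left(46489 - 11622\right) \frac{1}{Q{\left(-10,\left(-25\right) 6 \right)}}} = \frac{1}{\left(46489 - 11622\right) \frac{1}{-10}} = \frac{1}{\left(46489 - 11622\right) \left(- \frac{1}{10}\right)} = \frac{1}{34867 \left(- \frac{1}{10}\right)} = \frac{1}{- \frac{34867}{10}} = - \frac{10}{34867}$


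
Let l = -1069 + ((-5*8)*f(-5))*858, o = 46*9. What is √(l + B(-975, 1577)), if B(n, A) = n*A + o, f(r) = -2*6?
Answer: I*√1126390 ≈ 1061.3*I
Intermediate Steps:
f(r) = -12
o = 414
B(n, A) = 414 + A*n (B(n, A) = n*A + 414 = A*n + 414 = 414 + A*n)
l = 410771 (l = -1069 + (-5*8*(-12))*858 = -1069 - 40*(-12)*858 = -1069 + 480*858 = -1069 + 411840 = 410771)
√(l + B(-975, 1577)) = √(410771 + (414 + 1577*(-975))) = √(410771 + (414 - 1537575)) = √(410771 - 1537161) = √(-1126390) = I*√1126390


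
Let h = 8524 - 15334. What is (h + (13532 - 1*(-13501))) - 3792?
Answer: 16431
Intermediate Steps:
h = -6810
(h + (13532 - 1*(-13501))) - 3792 = (-6810 + (13532 - 1*(-13501))) - 3792 = (-6810 + (13532 + 13501)) - 3792 = (-6810 + 27033) - 3792 = 20223 - 3792 = 16431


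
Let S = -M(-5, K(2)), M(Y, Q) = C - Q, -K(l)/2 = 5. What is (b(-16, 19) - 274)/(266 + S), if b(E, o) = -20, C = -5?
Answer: -98/87 ≈ -1.1264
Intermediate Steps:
K(l) = -10 (K(l) = -2*5 = -10)
M(Y, Q) = -5 - Q
S = -5 (S = -(-5 - 1*(-10)) = -(-5 + 10) = -1*5 = -5)
(b(-16, 19) - 274)/(266 + S) = (-20 - 274)/(266 - 5) = -294/261 = -294*1/261 = -98/87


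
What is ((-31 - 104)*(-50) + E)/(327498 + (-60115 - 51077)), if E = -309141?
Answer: -33599/24034 ≈ -1.3980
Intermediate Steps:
((-31 - 104)*(-50) + E)/(327498 + (-60115 - 51077)) = ((-31 - 104)*(-50) - 309141)/(327498 + (-60115 - 51077)) = (-135*(-50) - 309141)/(327498 - 111192) = (6750 - 309141)/216306 = -302391*1/216306 = -33599/24034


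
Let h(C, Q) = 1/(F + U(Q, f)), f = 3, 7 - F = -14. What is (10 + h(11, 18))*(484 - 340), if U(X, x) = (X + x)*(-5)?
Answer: 10068/7 ≈ 1438.3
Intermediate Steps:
F = 21 (F = 7 - 1*(-14) = 7 + 14 = 21)
U(X, x) = -5*X - 5*x
h(C, Q) = 1/(6 - 5*Q) (h(C, Q) = 1/(21 + (-5*Q - 5*3)) = 1/(21 + (-5*Q - 15)) = 1/(21 + (-15 - 5*Q)) = 1/(6 - 5*Q))
(10 + h(11, 18))*(484 - 340) = (10 - 1/(-6 + 5*18))*(484 - 340) = (10 - 1/(-6 + 90))*144 = (10 - 1/84)*144 = (839/84)*144 = 10068/7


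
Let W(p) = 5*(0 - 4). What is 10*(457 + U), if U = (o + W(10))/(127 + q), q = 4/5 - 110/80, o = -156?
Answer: 23040090/5057 ≈ 4556.1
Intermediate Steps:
W(p) = -20 (W(p) = 5*(-4) = -20)
q = -23/40 (q = 4*(⅕) - 110*1/80 = ⅘ - 11/8 = -23/40 ≈ -0.57500)
U = -7040/5057 (U = (-156 - 20)/(127 - 23/40) = -176/5057/40 = -176*40/5057 = -7040/5057 ≈ -1.3921)
10*(457 + U) = 10*(457 - 7040/5057) = 10*(2304009/5057) = 23040090/5057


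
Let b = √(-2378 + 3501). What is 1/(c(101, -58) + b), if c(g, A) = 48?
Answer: 48/1181 - √1123/1181 ≈ 0.012268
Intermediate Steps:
b = √1123 ≈ 33.511
1/(c(101, -58) + b) = 1/(48 + √1123)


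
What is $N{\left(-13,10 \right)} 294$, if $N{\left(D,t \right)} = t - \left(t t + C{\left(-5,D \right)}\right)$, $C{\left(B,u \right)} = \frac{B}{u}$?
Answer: $- \frac{345450}{13} \approx -26573.0$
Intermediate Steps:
$N{\left(D,t \right)} = t - t^{2} + \frac{5}{D}$ ($N{\left(D,t \right)} = t - \left(t t - \frac{5}{D}\right) = t - \left(t^{2} - \frac{5}{D}\right) = t - t^{2} + \frac{5}{D}$)
$N{\left(-13,10 \right)} 294 = \left(10 - 10^{2} + \frac{5}{-13}\right) 294 = \left(10 - 100 + 5 \left(- \frac{1}{13}\right)\right) 294 = \left(10 - 100 - \frac{5}{13}\right) 294 = \left(- \frac{1175}{13}\right) 294 = - \frac{345450}{13}$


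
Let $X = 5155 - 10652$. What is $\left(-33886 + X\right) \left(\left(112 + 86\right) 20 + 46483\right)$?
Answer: $-1986596669$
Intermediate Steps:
$X = -5497$ ($X = 5155 - 10652 = -5497$)
$\left(-33886 + X\right) \left(\left(112 + 86\right) 20 + 46483\right) = \left(-33886 - 5497\right) \left(\left(112 + 86\right) 20 + 46483\right) = - 39383 \left(198 \cdot 20 + 46483\right) = - 39383 \left(3960 + 46483\right) = \left(-39383\right) 50443 = -1986596669$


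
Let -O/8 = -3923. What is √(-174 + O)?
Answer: √31210 ≈ 176.66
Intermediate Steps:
O = 31384 (O = -8*(-3923) = 31384)
√(-174 + O) = √(-174 + 31384) = √31210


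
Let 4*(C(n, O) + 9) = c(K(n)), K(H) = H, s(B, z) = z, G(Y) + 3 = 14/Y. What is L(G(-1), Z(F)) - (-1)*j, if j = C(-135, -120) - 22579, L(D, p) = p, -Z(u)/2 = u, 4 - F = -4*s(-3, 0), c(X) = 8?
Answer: -22594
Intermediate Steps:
G(Y) = -3 + 14/Y
C(n, O) = -7 (C(n, O) = -9 + (¼)*8 = -9 + 2 = -7)
F = 4 (F = 4 - (-4)*0 = 4 - 1*0 = 4 + 0 = 4)
Z(u) = -2*u
j = -22586 (j = -7 - 22579 = -22586)
L(G(-1), Z(F)) - (-1)*j = -2*4 - (-1)*(-22586) = -8 - 1*22586 = -8 - 22586 = -22594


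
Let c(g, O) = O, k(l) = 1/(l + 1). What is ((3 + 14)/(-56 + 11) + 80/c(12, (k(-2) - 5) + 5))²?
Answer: 13082689/2025 ≈ 6460.6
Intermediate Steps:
k(l) = 1/(1 + l)
((3 + 14)/(-56 + 11) + 80/c(12, (k(-2) - 5) + 5))² = ((3 + 14)/(-56 + 11) + 80/((1/(1 - 2) - 5) + 5))² = (17/(-45) + 80/((1/(-1) - 5) + 5))² = (17*(-1/45) + 80/((-1 - 5) + 5))² = (-17/45 + 80/(-6 + 5))² = (-17/45 + 80/(-1))² = (-17/45 + 80*(-1))² = (-17/45 - 80)² = (-3617/45)² = 13082689/2025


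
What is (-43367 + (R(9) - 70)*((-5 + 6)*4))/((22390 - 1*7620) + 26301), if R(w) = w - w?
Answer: -43647/41071 ≈ -1.0627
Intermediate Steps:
R(w) = 0
(-43367 + (R(9) - 70)*((-5 + 6)*4))/((22390 - 1*7620) + 26301) = (-43367 + (0 - 70)*((-5 + 6)*4))/((22390 - 1*7620) + 26301) = (-43367 - 70*4)/((22390 - 7620) + 26301) = (-43367 - 70*4)/(14770 + 26301) = (-43367 - 280)/41071 = -43647*1/41071 = -43647/41071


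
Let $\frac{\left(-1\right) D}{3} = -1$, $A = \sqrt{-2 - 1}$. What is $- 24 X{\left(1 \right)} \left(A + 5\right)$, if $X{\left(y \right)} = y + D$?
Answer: $-480 - 96 i \sqrt{3} \approx -480.0 - 166.28 i$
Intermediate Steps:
$A = i \sqrt{3}$ ($A = \sqrt{-3} = i \sqrt{3} \approx 1.732 i$)
$D = 3$ ($D = \left(-3\right) \left(-1\right) = 3$)
$X{\left(y \right)} = 3 + y$ ($X{\left(y \right)} = y + 3 = 3 + y$)
$- 24 X{\left(1 \right)} \left(A + 5\right) = - 24 \left(3 + 1\right) \left(i \sqrt{3} + 5\right) = - 24 \cdot 4 \left(5 + i \sqrt{3}\right) = - 24 \left(20 + 4 i \sqrt{3}\right) = -480 - 96 i \sqrt{3}$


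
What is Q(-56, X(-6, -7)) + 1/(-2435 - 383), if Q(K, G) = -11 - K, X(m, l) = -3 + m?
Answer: 126809/2818 ≈ 45.000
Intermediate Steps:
Q(-56, X(-6, -7)) + 1/(-2435 - 383) = (-11 - 1*(-56)) + 1/(-2435 - 383) = (-11 + 56) + 1/(-2818) = 45 - 1/2818 = 126809/2818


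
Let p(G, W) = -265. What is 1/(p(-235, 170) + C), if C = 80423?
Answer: 1/80158 ≈ 1.2475e-5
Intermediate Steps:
1/(p(-235, 170) + C) = 1/(-265 + 80423) = 1/80158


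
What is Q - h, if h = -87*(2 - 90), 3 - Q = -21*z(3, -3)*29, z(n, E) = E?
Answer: -9480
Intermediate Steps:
Q = -1824 (Q = 3 - (-21*(-3))*29 = 3 - 63*29 = 3 - 1*1827 = 3 - 1827 = -1824)
h = 7656 (h = -87*(-88) = 7656)
Q - h = -1824 - 1*7656 = -1824 - 7656 = -9480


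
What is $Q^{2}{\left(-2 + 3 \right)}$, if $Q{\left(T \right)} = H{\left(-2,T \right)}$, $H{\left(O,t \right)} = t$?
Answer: $1$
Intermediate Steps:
$Q{\left(T \right)} = T$
$Q^{2}{\left(-2 + 3 \right)} = \left(-2 + 3\right)^{2} = 1^{2} = 1$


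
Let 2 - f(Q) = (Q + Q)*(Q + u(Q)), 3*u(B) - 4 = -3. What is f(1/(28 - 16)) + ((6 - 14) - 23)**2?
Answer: 69331/72 ≈ 962.93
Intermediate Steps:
u(B) = 1/3 (u(B) = 4/3 + (1/3)*(-3) = 4/3 - 1 = 1/3)
f(Q) = 2 - 2*Q*(1/3 + Q) (f(Q) = 2 - (Q + Q)*(Q + 1/3) = 2 - 2*Q*(1/3 + Q))
f(1/(28 - 16)) + ((6 - 14) - 23)**2 = (2 - 2/(28 - 16)**2 - 2/(3*(28 - 16))) + ((6 - 14) - 23)**2 = (2 - 2*(1/12)**2 - 2/3/12) + (-8 - 23)**2 = (2 - 2*(1/12)**2 - 2/3*1/12) + (-31)**2 = (2 - 2*1/144 - 1/18) + 961 = (2 - 1/72 - 1/18) + 961 = 139/72 + 961 = 69331/72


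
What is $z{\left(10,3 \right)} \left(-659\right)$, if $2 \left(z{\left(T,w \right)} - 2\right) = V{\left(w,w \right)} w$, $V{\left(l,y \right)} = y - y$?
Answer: $-1318$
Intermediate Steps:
$V{\left(l,y \right)} = 0$
$z{\left(T,w \right)} = 2$ ($z{\left(T,w \right)} = 2 + \frac{0 w}{2} = 2 + \frac{1}{2} \cdot 0 = 2 + 0 = 2$)
$z{\left(10,3 \right)} \left(-659\right) = 2 \left(-659\right) = -1318$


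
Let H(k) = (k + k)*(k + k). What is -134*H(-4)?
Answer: -8576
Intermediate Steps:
H(k) = 4*k**2 (H(k) = (2*k)*(2*k) = 4*k**2)
-134*H(-4) = -536*(-4)**2 = -536*16 = -134*64 = -8576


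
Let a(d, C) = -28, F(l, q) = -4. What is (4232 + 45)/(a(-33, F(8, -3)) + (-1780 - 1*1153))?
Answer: -13/9 ≈ -1.4444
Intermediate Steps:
(4232 + 45)/(a(-33, F(8, -3)) + (-1780 - 1*1153)) = (4232 + 45)/(-28 + (-1780 - 1*1153)) = 4277/(-28 + (-1780 - 1153)) = 4277/(-28 - 2933) = 4277/(-2961) = 4277*(-1/2961) = -13/9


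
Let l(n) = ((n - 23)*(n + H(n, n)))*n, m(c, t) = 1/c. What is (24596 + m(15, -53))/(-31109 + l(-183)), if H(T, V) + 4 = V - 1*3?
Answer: -368941/211386945 ≈ -0.0017453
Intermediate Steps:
H(T, V) = -7 + V (H(T, V) = -4 + (V - 1*3) = -4 + (V - 3) = -4 + (-3 + V) = -7 + V)
l(n) = n*(-23 + n)*(-7 + 2*n) (l(n) = ((n - 23)*(n + (-7 + n)))*n = ((-23 + n)*(-7 + 2*n))*n = n*(-23 + n)*(-7 + 2*n))
(24596 + m(15, -53))/(-31109 + l(-183)) = (24596 + 1/15)/(-31109 - 183*(161 - 53*(-183) + 2*(-183)**2)) = (24596 + 1/15)/(-31109 - 183*(161 + 9699 + 2*33489)) = 368941/(15*(-31109 - 183*(161 + 9699 + 66978))) = 368941/(15*(-31109 - 183*76838)) = 368941/(15*(-31109 - 14061354)) = (368941/15)/(-14092463) = (368941/15)*(-1/14092463) = -368941/211386945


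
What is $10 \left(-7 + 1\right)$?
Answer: $-60$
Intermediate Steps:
$10 \left(-7 + 1\right) = 10 \left(-6\right) = -60$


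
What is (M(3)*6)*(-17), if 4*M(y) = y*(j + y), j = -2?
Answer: -153/2 ≈ -76.500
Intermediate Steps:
M(y) = y*(-2 + y)/4 (M(y) = (y*(-2 + y))/4 = y*(-2 + y)/4)
(M(3)*6)*(-17) = (((1/4)*3*(-2 + 3))*6)*(-17) = (((1/4)*3*1)*6)*(-17) = ((3/4)*6)*(-17) = (9/2)*(-17) = -153/2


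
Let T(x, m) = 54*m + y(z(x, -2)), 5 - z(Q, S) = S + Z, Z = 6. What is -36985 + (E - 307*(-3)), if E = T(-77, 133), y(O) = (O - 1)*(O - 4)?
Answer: -28882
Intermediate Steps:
z(Q, S) = -1 - S (z(Q, S) = 5 - (S + 6) = 5 - (6 + S) = 5 + (-6 - S) = -1 - S)
y(O) = (-1 + O)*(-4 + O)
T(x, m) = 54*m (T(x, m) = 54*m + (4 + (-1 - 1*(-2))**2 - 5*(-1 - 1*(-2))) = 54*m + (4 + (-1 + 2)**2 - 5*(-1 + 2)) = 54*m + (4 + 1**2 - 5*1) = 54*m + (4 + 1 - 5) = 54*m + 0 = 54*m)
E = 7182 (E = 54*133 = 7182)
-36985 + (E - 307*(-3)) = -36985 + (7182 - 307*(-3)) = -36985 + (7182 - 1*(-921)) = -36985 + (7182 + 921) = -36985 + 8103 = -28882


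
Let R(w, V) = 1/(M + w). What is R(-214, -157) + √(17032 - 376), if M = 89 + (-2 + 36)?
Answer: -1/91 + 4*√1041 ≈ 129.05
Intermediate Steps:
M = 123 (M = 89 + 34 = 123)
R(w, V) = 1/(123 + w)
R(-214, -157) + √(17032 - 376) = 1/(123 - 214) + √(17032 - 376) = 1/(-91) + √16656 = -1/91 + 4*√1041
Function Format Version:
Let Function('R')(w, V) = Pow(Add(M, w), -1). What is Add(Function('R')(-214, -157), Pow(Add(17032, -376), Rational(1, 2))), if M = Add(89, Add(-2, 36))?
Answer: Add(Rational(-1, 91), Mul(4, Pow(1041, Rational(1, 2)))) ≈ 129.05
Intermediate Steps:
M = 123 (M = Add(89, 34) = 123)
Function('R')(w, V) = Pow(Add(123, w), -1)
Add(Function('R')(-214, -157), Pow(Add(17032, -376), Rational(1, 2))) = Add(Pow(Add(123, -214), -1), Pow(Add(17032, -376), Rational(1, 2))) = Add(Pow(-91, -1), Pow(16656, Rational(1, 2))) = Add(Rational(-1, 91), Mul(4, Pow(1041, Rational(1, 2))))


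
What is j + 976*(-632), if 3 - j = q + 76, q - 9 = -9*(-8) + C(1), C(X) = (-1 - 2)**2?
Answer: -616995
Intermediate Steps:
C(X) = 9 (C(X) = (-3)**2 = 9)
q = 90 (q = 9 + (-9*(-8) + 9) = 9 + (72 + 9) = 9 + 81 = 90)
j = -163 (j = 3 - (90 + 76) = 3 - 1*166 = 3 - 166 = -163)
j + 976*(-632) = -163 + 976*(-632) = -163 - 616832 = -616995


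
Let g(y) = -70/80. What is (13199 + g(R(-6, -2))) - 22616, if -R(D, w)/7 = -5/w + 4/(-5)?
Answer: -75343/8 ≈ -9417.9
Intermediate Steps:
R(D, w) = 28/5 + 35/w (R(D, w) = -7*(-5/w + 4/(-5)) = -7*(-5/w + 4*(-1/5)) = -7*(-5/w - 4/5) = -7*(-4/5 - 5/w) = 28/5 + 35/w)
g(y) = -7/8 (g(y) = -70*1/80 = -7/8)
(13199 + g(R(-6, -2))) - 22616 = (13199 - 7/8) - 22616 = 105585/8 - 22616 = -75343/8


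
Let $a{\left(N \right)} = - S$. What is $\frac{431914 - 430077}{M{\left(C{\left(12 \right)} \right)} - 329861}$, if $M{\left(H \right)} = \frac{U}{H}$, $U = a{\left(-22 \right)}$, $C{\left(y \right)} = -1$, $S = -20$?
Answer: $- \frac{1837}{329881} \approx -0.0055687$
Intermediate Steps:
$a{\left(N \right)} = 20$ ($a{\left(N \right)} = \left(-1\right) \left(-20\right) = 20$)
$U = 20$
$M{\left(H \right)} = \frac{20}{H}$
$\frac{431914 - 430077}{M{\left(C{\left(12 \right)} \right)} - 329861} = \frac{431914 - 430077}{\frac{20}{-1} - 329861} = \frac{1837}{20 \left(-1\right) - 329861} = \frac{1837}{-20 - 329861} = \frac{1837}{-329881} = 1837 \left(- \frac{1}{329881}\right) = - \frac{1837}{329881}$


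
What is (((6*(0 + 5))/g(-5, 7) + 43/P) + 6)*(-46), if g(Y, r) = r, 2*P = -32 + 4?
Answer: -2323/7 ≈ -331.86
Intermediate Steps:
P = -14 (P = (-32 + 4)/2 = (½)*(-28) = -14)
(((6*(0 + 5))/g(-5, 7) + 43/P) + 6)*(-46) = (((6*(0 + 5))/7 + 43/(-14)) + 6)*(-46) = (((6*5)*(⅐) + 43*(-1/14)) + 6)*(-46) = ((30*(⅐) - 43/14) + 6)*(-46) = ((30/7 - 43/14) + 6)*(-46) = (17/14 + 6)*(-46) = (101/14)*(-46) = -2323/7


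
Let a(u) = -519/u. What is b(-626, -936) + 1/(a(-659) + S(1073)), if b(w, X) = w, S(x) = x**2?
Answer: -474962681921/758726330 ≈ -626.00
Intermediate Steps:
b(-626, -936) + 1/(a(-659) + S(1073)) = -626 + 1/(-519/(-659) + 1073**2) = -626 + 1/(-519*(-1/659) + 1151329) = -626 + 1/(519/659 + 1151329) = -626 + 1/(758726330/659) = -626 + 659/758726330 = -474962681921/758726330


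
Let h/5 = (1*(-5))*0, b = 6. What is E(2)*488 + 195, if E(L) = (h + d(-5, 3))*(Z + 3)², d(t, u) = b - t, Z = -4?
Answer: 5563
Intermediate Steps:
h = 0 (h = 5*((1*(-5))*0) = 5*(-5*0) = 5*0 = 0)
d(t, u) = 6 - t
E(L) = 11 (E(L) = (0 + (6 - 1*(-5)))*(-4 + 3)² = (0 + (6 + 5))*(-1)² = (0 + 11)*1 = 11*1 = 11)
E(2)*488 + 195 = 11*488 + 195 = 5368 + 195 = 5563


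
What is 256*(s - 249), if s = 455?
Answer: 52736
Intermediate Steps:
256*(s - 249) = 256*(455 - 249) = 256*206 = 52736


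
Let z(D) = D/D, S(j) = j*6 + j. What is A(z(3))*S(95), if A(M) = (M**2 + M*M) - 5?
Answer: -1995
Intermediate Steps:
S(j) = 7*j (S(j) = 6*j + j = 7*j)
z(D) = 1
A(M) = -5 + 2*M**2 (A(M) = (M**2 + M**2) - 5 = 2*M**2 - 5 = -5 + 2*M**2)
A(z(3))*S(95) = (-5 + 2*1**2)*(7*95) = (-5 + 2*1)*665 = (-5 + 2)*665 = -3*665 = -1995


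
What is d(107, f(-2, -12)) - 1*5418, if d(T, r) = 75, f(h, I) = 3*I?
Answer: -5343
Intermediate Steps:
d(107, f(-2, -12)) - 1*5418 = 75 - 1*5418 = 75 - 5418 = -5343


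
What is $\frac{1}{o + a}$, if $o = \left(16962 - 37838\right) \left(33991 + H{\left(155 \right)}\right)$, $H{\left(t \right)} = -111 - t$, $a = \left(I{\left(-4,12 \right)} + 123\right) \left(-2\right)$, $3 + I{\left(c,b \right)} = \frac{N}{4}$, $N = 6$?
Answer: $- \frac{1}{704043343} \approx -1.4204 \cdot 10^{-9}$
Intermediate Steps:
$I{\left(c,b \right)} = - \frac{3}{2}$ ($I{\left(c,b \right)} = -3 + \frac{6}{4} = -3 + 6 \cdot \frac{1}{4} = -3 + \frac{3}{2} = - \frac{3}{2}$)
$a = -243$ ($a = \left(- \frac{3}{2} + 123\right) \left(-2\right) = \frac{243}{2} \left(-2\right) = -243$)
$o = -704043100$ ($o = \left(16962 - 37838\right) \left(33991 - 266\right) = - 20876 \left(33991 - 266\right) = \left(-20876\right) 33725 = -704043100$)
$\frac{1}{o + a} = \frac{1}{-704043100 - 243} = \frac{1}{-704043343} = - \frac{1}{704043343}$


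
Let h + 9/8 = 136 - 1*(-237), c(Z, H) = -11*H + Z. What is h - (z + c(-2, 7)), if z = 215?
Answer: 1887/8 ≈ 235.88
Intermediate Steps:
c(Z, H) = Z - 11*H
h = 2975/8 (h = -9/8 + (136 - 1*(-237)) = -9/8 + (136 + 237) = -9/8 + 373 = 2975/8 ≈ 371.88)
h - (z + c(-2, 7)) = 2975/8 - (215 + (-2 - 11*7)) = 2975/8 - (215 + (-2 - 77)) = 2975/8 - (215 - 79) = 2975/8 - 1*136 = 2975/8 - 136 = 1887/8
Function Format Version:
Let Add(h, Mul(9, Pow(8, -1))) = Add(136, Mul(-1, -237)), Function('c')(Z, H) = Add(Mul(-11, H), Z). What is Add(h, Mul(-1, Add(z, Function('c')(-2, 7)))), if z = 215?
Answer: Rational(1887, 8) ≈ 235.88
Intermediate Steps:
Function('c')(Z, H) = Add(Z, Mul(-11, H))
h = Rational(2975, 8) (h = Add(Rational(-9, 8), Add(136, Mul(-1, -237))) = Add(Rational(-9, 8), Add(136, 237)) = Add(Rational(-9, 8), 373) = Rational(2975, 8) ≈ 371.88)
Add(h, Mul(-1, Add(z, Function('c')(-2, 7)))) = Add(Rational(2975, 8), Mul(-1, Add(215, Add(-2, Mul(-11, 7))))) = Add(Rational(2975, 8), Mul(-1, Add(215, Add(-2, -77)))) = Add(Rational(2975, 8), Mul(-1, Add(215, -79))) = Add(Rational(2975, 8), Mul(-1, 136)) = Add(Rational(2975, 8), -136) = Rational(1887, 8)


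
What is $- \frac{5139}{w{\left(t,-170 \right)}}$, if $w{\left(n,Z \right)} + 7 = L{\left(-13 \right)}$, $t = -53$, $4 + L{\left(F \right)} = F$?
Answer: $\frac{1713}{8} \approx 214.13$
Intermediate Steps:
$L{\left(F \right)} = -4 + F$
$w{\left(n,Z \right)} = -24$ ($w{\left(n,Z \right)} = -7 - 17 = -24$)
$- \frac{5139}{w{\left(t,-170 \right)}} = - \frac{5139}{-24} = \left(-5139\right) \left(- \frac{1}{24}\right) = \frac{1713}{8}$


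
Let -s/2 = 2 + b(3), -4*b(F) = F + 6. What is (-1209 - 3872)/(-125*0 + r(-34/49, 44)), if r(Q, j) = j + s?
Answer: -10162/89 ≈ -114.18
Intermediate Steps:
b(F) = -3/2 - F/4 (b(F) = -(F + 6)/4 = -(6 + F)/4 = -3/2 - F/4)
s = ½ (s = -2*(2 + (-3/2 - ¼*3)) = -2*(2 + (-3/2 - ¾)) = -2*(2 - 9/4) = -2*(-¼) = ½ ≈ 0.50000)
r(Q, j) = ½ + j (r(Q, j) = j + ½ = ½ + j)
(-1209 - 3872)/(-125*0 + r(-34/49, 44)) = (-1209 - 3872)/(-125*0 + (½ + 44)) = -5081/(0 + 89/2) = -5081/89/2 = -5081*2/89 = -10162/89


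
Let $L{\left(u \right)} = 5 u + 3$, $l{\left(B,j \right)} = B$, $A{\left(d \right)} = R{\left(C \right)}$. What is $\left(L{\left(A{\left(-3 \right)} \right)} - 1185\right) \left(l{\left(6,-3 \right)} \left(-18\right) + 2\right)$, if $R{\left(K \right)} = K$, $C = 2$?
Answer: $124232$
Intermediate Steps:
$A{\left(d \right)} = 2$
$L{\left(u \right)} = 3 + 5 u$
$\left(L{\left(A{\left(-3 \right)} \right)} - 1185\right) \left(l{\left(6,-3 \right)} \left(-18\right) + 2\right) = \left(\left(3 + 5 \cdot 2\right) - 1185\right) \left(6 \left(-18\right) + 2\right) = \left(\left(3 + 10\right) - 1185\right) \left(-108 + 2\right) = \left(13 - 1185\right) \left(-106\right) = \left(-1172\right) \left(-106\right) = 124232$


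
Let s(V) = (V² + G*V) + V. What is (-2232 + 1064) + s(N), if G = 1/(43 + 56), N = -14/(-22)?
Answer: -1270811/1089 ≈ -1167.0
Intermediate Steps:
N = 7/11 (N = -14*(-1/22) = 7/11 ≈ 0.63636)
G = 1/99 ≈ 0.010101
s(V) = V² + 100*V/99 (s(V) = (V² + V/99) + V = V² + 100*V/99)
(-2232 + 1064) + s(N) = (-2232 + 1064) + (1/99)*(7/11)*(100 + 99*(7/11)) = -1168 + (1/99)*(7/11)*(100 + 63) = -1168 + (1/99)*(7/11)*163 = -1168 + 1141/1089 = -1270811/1089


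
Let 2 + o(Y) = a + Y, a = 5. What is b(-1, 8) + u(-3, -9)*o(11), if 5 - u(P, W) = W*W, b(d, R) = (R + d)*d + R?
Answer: -1063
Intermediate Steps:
b(d, R) = R + d*(R + d) (b(d, R) = d*(R + d) + R = R + d*(R + d))
u(P, W) = 5 - W² (u(P, W) = 5 - W*W = 5 - W²)
o(Y) = 3 + Y (o(Y) = -2 + (5 + Y) = 3 + Y)
b(-1, 8) + u(-3, -9)*o(11) = (8 + (-1)² + 8*(-1)) + (5 - 1*(-9)²)*(3 + 11) = (8 + 1 - 8) + (5 - 1*81)*14 = 1 + (5 - 81)*14 = 1 - 76*14 = 1 - 1064 = -1063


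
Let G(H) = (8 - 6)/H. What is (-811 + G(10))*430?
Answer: -348644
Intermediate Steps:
G(H) = 2/H
(-811 + G(10))*430 = (-811 + 2/10)*430 = (-811 + 2*(⅒))*430 = (-811 + ⅕)*430 = -4054/5*430 = -348644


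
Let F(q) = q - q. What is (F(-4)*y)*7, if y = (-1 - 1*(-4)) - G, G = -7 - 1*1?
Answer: 0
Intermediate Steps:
G = -8 (G = -7 - 1 = -8)
y = 11 (y = (-1 - 1*(-4)) - 1*(-8) = (-1 + 4) + 8 = 3 + 8 = 11)
F(q) = 0
(F(-4)*y)*7 = (0*11)*7 = 0*7 = 0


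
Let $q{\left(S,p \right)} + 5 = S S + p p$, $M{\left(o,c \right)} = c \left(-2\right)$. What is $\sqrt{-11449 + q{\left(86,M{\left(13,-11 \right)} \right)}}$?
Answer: $i \sqrt{3574} \approx 59.783 i$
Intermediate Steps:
$M{\left(o,c \right)} = - 2 c$
$q{\left(S,p \right)} = -5 + S^{2} + p^{2}$ ($q{\left(S,p \right)} = -5 + \left(S S + p p\right) = -5 + \left(S^{2} + p^{2}\right) = -5 + S^{2} + p^{2}$)
$\sqrt{-11449 + q{\left(86,M{\left(13,-11 \right)} \right)}} = \sqrt{-11449 + \left(-5 + 86^{2} + \left(\left(-2\right) \left(-11\right)\right)^{2}\right)} = \sqrt{-11449 + \left(-5 + 7396 + 22^{2}\right)} = \sqrt{-11449 + \left(-5 + 7396 + 484\right)} = \sqrt{-11449 + 7875} = \sqrt{-3574} = i \sqrt{3574}$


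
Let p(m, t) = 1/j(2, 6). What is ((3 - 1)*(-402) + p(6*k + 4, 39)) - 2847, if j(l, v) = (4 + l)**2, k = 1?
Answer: -131435/36 ≈ -3651.0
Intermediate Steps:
p(m, t) = 1/36 (p(m, t) = 1/((4 + 2)**2) = 1/(6**2) = 1/36)
((3 - 1)*(-402) + p(6*k + 4, 39)) - 2847 = ((3 - 1)*(-402) + 1/36) - 2847 = (2*(-402) + 1/36) - 2847 = (-804 + 1/36) - 2847 = -28943/36 - 2847 = -131435/36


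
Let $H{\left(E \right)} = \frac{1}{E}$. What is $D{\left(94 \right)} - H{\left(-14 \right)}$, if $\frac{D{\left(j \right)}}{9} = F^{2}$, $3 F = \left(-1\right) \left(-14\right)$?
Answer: $\frac{2745}{14} \approx 196.07$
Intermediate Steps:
$F = \frac{14}{3}$ ($F = \frac{\left(-1\right) \left(-14\right)}{3} = \frac{1}{3} \cdot 14 = \frac{14}{3} \approx 4.6667$)
$D{\left(j \right)} = 196$ ($D{\left(j \right)} = 9 \left(\frac{14}{3}\right)^{2} = 9 \cdot \frac{196}{9} = 196$)
$D{\left(94 \right)} - H{\left(-14 \right)} = 196 - \frac{1}{-14} = 196 - - \frac{1}{14} = 196 + \frac{1}{14} = \frac{2745}{14}$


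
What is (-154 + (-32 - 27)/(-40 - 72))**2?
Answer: 295461721/12544 ≈ 23554.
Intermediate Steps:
(-154 + (-32 - 27)/(-40 - 72))**2 = (-154 - 59/(-112))**2 = (-154 - 59*(-1/112))**2 = (-154 + 59/112)**2 = (-17189/112)**2 = 295461721/12544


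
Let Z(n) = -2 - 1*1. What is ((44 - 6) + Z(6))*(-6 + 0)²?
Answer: 1260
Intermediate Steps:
Z(n) = -3 (Z(n) = -2 - 1 = -3)
((44 - 6) + Z(6))*(-6 + 0)² = ((44 - 6) - 3)*(-6 + 0)² = (38 - 3)*(-6)² = 35*36 = 1260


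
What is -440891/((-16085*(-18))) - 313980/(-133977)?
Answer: 10612458631/12930120270 ≈ 0.82076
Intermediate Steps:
-440891/((-16085*(-18))) - 313980/(-133977) = -440891/289530 - 313980*(-1/133977) = -440891*1/289530 + 104660/44659 = -440891/289530 + 104660/44659 = 10612458631/12930120270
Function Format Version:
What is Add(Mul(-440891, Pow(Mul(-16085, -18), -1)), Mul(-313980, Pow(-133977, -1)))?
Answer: Rational(10612458631, 12930120270) ≈ 0.82076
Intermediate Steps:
Add(Mul(-440891, Pow(Mul(-16085, -18), -1)), Mul(-313980, Pow(-133977, -1))) = Add(Mul(-440891, Pow(289530, -1)), Mul(-313980, Rational(-1, 133977))) = Add(Mul(-440891, Rational(1, 289530)), Rational(104660, 44659)) = Add(Rational(-440891, 289530), Rational(104660, 44659)) = Rational(10612458631, 12930120270)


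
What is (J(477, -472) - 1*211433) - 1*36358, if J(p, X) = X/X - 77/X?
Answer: -116956803/472 ≈ -2.4779e+5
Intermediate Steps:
J(p, X) = 1 - 77/X
(J(477, -472) - 1*211433) - 1*36358 = ((-77 - 472)/(-472) - 1*211433) - 1*36358 = (-1/472*(-549) - 211433) - 36358 = (549/472 - 211433) - 36358 = -99795827/472 - 36358 = -116956803/472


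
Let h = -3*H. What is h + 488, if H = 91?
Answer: 215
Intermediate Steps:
h = -273 (h = -3*91 = -273)
h + 488 = -273 + 488 = 215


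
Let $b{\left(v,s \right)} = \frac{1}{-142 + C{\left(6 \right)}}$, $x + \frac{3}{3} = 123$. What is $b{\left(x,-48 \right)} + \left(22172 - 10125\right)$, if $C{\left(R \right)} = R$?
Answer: $\frac{1638391}{136} \approx 12047.0$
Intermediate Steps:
$x = 122$ ($x = -1 + 123 = 122$)
$b{\left(v,s \right)} = - \frac{1}{136}$ ($b{\left(v,s \right)} = \frac{1}{-142 + 6} = \frac{1}{-136} = - \frac{1}{136}$)
$b{\left(x,-48 \right)} + \left(22172 - 10125\right) = - \frac{1}{136} + \left(22172 - 10125\right) = - \frac{1}{136} + 12047 = \frac{1638391}{136}$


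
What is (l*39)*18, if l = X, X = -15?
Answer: -10530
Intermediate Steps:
l = -15
(l*39)*18 = -15*39*18 = -585*18 = -10530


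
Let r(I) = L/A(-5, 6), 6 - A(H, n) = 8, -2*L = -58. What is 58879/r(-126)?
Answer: -117758/29 ≈ -4060.6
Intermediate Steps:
L = 29 (L = -1/2*(-58) = 29)
A(H, n) = -2 (A(H, n) = 6 - 1*8 = 6 - 8 = -2)
r(I) = -29/2 (r(I) = 29/(-2) = 29*(-1/2) = -29/2)
58879/r(-126) = 58879/(-29/2) = 58879*(-2/29) = -117758/29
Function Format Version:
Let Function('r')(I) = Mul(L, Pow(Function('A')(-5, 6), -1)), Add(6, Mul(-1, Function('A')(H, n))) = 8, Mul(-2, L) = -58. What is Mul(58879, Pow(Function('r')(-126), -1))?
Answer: Rational(-117758, 29) ≈ -4060.6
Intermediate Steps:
L = 29 (L = Mul(Rational(-1, 2), -58) = 29)
Function('A')(H, n) = -2 (Function('A')(H, n) = Add(6, Mul(-1, 8)) = Add(6, -8) = -2)
Function('r')(I) = Rational(-29, 2) (Function('r')(I) = Mul(29, Pow(-2, -1)) = Mul(29, Rational(-1, 2)) = Rational(-29, 2))
Mul(58879, Pow(Function('r')(-126), -1)) = Mul(58879, Pow(Rational(-29, 2), -1)) = Mul(58879, Rational(-2, 29)) = Rational(-117758, 29)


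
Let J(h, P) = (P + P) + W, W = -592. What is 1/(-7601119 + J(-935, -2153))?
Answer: -1/7606017 ≈ -1.3147e-7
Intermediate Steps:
J(h, P) = -592 + 2*P (J(h, P) = (P + P) - 592 = 2*P - 592 = -592 + 2*P)
1/(-7601119 + J(-935, -2153)) = 1/(-7601119 + (-592 + 2*(-2153))) = 1/(-7601119 + (-592 - 4306)) = 1/(-7601119 - 4898) = 1/(-7606017) = -1/7606017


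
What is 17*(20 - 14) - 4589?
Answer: -4487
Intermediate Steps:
17*(20 - 14) - 4589 = 17*6 - 4589 = 102 - 4589 = -4487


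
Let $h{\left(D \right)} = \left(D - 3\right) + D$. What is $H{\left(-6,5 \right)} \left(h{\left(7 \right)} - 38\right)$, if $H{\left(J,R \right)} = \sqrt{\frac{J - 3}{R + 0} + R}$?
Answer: $- \frac{108 \sqrt{5}}{5} \approx -48.299$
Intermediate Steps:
$H{\left(J,R \right)} = \sqrt{R + \frac{-3 + J}{R}}$ ($H{\left(J,R \right)} = \sqrt{\frac{-3 + J}{R} + R} = \sqrt{R + \frac{-3 + J}{R}}$)
$h{\left(D \right)} = -3 + 2 D$ ($h{\left(D \right)} = \left(-3 + D\right) + D = -3 + 2 D$)
$H{\left(-6,5 \right)} \left(h{\left(7 \right)} - 38\right) = \sqrt{\frac{-3 - 6 + 5^{2}}{5}} \left(\left(-3 + 2 \cdot 7\right) - 38\right) = \sqrt{\frac{-3 - 6 + 25}{5}} \left(\left(-3 + 14\right) - 38\right) = \sqrt{\frac{1}{5} \cdot 16} \left(11 - 38\right) = \sqrt{\frac{16}{5}} \left(-27\right) = \frac{4 \sqrt{5}}{5} \left(-27\right) = - \frac{108 \sqrt{5}}{5}$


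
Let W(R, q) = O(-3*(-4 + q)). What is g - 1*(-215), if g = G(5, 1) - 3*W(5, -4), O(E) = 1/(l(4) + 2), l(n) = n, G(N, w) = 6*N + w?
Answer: 491/2 ≈ 245.50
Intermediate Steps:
G(N, w) = w + 6*N
O(E) = 1/6 (O(E) = 1/(4 + 2) = 1/6)
W(R, q) = 1/6
g = 61/2 (g = (1 + 6*5) - 3*1/6 = (1 + 30) - 1/2 = 31 - 1/2 = 61/2 ≈ 30.500)
g - 1*(-215) = 61/2 - 1*(-215) = 61/2 + 215 = 491/2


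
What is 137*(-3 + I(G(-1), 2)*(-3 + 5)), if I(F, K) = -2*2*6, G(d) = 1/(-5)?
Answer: -6987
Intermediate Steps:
G(d) = -1/5
I(F, K) = -24 (I(F, K) = -4*6 = -24)
137*(-3 + I(G(-1), 2)*(-3 + 5)) = 137*(-3 - 24*(-3 + 5)) = 137*(-3 - 24*2) = 137*(-3 - 48) = 137*(-51) = -6987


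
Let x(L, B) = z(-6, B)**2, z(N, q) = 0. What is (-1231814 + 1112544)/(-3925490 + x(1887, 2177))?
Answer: 11927/392549 ≈ 0.030383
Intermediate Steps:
x(L, B) = 0 (x(L, B) = 0**2 = 0)
(-1231814 + 1112544)/(-3925490 + x(1887, 2177)) = (-1231814 + 1112544)/(-3925490 + 0) = -119270/(-3925490) = -119270*(-1/3925490) = 11927/392549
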